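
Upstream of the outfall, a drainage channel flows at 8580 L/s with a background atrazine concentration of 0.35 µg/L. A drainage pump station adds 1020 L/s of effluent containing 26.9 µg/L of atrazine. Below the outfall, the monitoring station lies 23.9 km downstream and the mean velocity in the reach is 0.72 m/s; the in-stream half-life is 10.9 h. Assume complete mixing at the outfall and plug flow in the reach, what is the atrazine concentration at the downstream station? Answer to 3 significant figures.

1.76 µg/L

Flow-weighted average: C = (8580·0.3500 + 1020·26.90) / 9600 = 30440/9600 = 3.171 µg/L.
Travel time t = 23.9·1000 / 0.72 = 33190 s = 9.221 h.
Half-life 10.9 h → k = ln 2 / 10.9 = 0.06359 h⁻¹ = 1.526 d⁻¹.
Applying C = C₀e^(−kt): 3.171 × 0.5564 = 1.764 µg/L.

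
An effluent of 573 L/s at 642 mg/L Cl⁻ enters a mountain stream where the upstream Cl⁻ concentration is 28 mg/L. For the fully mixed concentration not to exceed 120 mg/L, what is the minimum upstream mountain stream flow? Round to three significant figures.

3250 L/s

Set C_mix = 120: (Q·28.00 + 573.0·642.0) / (Q + 573.0) = 120
→ Q = 573.0·(642.0 − 120)/(120 − 28.00) = 3251 L/s.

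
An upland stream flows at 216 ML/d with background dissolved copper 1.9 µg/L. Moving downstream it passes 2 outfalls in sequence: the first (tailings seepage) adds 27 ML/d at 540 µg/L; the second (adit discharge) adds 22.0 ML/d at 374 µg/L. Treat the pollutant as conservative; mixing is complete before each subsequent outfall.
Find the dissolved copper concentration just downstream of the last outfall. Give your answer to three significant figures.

Below outfall 1: Q → 243.0 ML/d, C = (216.0·1.900 + 27.00·540.0)/243.0 = 61.69 µg/L.
Below outfall 2: Q → 265.0 ML/d, C = (243.0·61.69 + 22.00·374.0)/265.0 = 87.62 µg/L.

87.6 µg/L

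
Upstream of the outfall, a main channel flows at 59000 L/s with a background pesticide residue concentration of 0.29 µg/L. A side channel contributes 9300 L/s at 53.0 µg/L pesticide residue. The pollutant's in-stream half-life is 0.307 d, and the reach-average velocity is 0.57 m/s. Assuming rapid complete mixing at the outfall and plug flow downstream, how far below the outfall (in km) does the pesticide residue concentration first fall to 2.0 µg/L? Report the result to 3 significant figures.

28.7 km

Conservation of mass: C = (59000·0.2900 + 9300·53.00) / 68300 = 510000/68300 = 7.467 µg/L.
Half-life 0.307 d → k = ln 2 / 0.307 = 2.258 d⁻¹.
Set 7.467·exp(−k·t) = 2.0 → t = ln(7.467/2.0)/k = 50410 s = 14.00 h.
Distance = v·t = 0.57·50410 = 28730 m = 28.73 km.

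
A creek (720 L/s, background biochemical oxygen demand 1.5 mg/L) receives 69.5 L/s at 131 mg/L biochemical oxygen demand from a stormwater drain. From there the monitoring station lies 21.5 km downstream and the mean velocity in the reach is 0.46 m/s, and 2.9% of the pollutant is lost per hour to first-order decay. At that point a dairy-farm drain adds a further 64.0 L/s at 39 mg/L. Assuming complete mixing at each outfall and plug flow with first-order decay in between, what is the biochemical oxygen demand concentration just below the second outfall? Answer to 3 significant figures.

11.1 mg/L

Flow-weighted average: C = (720.0·1.500 + 69.50·131.0) / 789.5 = 10180/789.5 = 12.90 mg/L; combined flow 789.5 L/s.
Travel time t = 21.5·1000 / 0.46 = 46740 s = 12.98 h.
2.9%/h lost → k = −ln(1 − 0.029) = 0.02943 h⁻¹.
After decay, C = 12.90 × e^(−kt) = 12.90 × 0.6824 = 8.803 mg/L.
At the second outfall, C = (789.5·8.803 + 64.00·39.00) / (789.5 + 64.00) = 11.07 mg/L.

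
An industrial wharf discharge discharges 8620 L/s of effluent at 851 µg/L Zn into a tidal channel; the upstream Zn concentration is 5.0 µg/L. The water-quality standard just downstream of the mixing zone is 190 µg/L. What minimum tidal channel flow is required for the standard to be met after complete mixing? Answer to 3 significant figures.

30800 L/s

Set C_mix = 190: (Q·5.000 + 8620·851.0) / (Q + 8620) = 190
→ Q = 8620·(851.0 − 190)/(190 − 5.000) = 30800 L/s.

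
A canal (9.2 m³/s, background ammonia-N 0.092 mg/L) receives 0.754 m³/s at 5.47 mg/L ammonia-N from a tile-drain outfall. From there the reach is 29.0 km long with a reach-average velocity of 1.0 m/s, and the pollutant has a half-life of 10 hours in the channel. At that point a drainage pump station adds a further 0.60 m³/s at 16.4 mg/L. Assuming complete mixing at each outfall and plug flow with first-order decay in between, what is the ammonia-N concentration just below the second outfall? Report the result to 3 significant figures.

Mass balance: C = (9.200·0.09200 + 0.7540·5.470) / 9.954 = 4.971/9.954 = 0.4994 mg/L; combined flow 9.954 m³/s.
Travel time t = 29.0·1000 / 1.0 = 29000 s = 8.056 h.
Half-life 10 h → k = ln 2 / 10 = 0.06931 h⁻¹ = 1.664 d⁻¹.
After decay, C = 0.4994 × e^(−kt) = 0.4994 × 0.5721 = 0.2857 mg/L.
At the second outfall, C = (9.954·0.2857 + 0.6000·16.40) / (9.954 + 0.6000) = 1.202 mg/L.

1.20 mg/L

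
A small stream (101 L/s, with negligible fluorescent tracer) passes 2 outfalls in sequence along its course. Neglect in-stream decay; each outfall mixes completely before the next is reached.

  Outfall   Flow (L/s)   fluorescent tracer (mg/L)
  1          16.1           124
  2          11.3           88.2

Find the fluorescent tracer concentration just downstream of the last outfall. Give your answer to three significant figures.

Below outfall 1: Q → 117.1 L/s, C = (101.0·0 + 16.10·124.0)/117.1 = 17.05 mg/L.
Below outfall 2: Q → 128.4 L/s, C = (117.1·17.05 + 11.30·88.20)/128.4 = 23.31 mg/L.

23.3 mg/L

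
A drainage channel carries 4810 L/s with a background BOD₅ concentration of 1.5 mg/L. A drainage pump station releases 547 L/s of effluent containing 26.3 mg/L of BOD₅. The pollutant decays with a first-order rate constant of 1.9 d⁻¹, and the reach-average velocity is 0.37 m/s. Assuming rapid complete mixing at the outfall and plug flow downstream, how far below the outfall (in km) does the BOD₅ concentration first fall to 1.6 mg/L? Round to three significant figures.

After mixing, C = (4810·1.500 + 547.0·26.30) / 5357 = 21600/5357 = 4.032 mg/L.
Set 4.032·exp(−k·t) = 1.6 → t = ln(4.032/1.6)/k = 42030 s = 11.68 h.
Distance = v·t = 0.37·42030 = 15550 m = 15.55 km.

15.6 km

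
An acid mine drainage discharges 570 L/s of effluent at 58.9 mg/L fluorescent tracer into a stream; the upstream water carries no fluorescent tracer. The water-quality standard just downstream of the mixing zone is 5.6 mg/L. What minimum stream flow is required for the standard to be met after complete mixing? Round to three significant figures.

5430 L/s

Set C_mix = 5.6: (Q·0 + 570.0·58.90) / (Q + 570.0) = 5.6
→ Q = 570.0·(58.90 − 5.6)/(5.6 − 0) = 5425 L/s.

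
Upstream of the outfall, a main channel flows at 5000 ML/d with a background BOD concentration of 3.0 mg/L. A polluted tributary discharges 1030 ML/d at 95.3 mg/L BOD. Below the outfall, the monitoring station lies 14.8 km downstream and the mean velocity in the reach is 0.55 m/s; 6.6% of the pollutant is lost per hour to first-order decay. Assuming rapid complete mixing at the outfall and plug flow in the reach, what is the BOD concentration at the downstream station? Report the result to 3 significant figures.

Conservation of mass: C = (5000·3.000 + 1030·95.30) / 6030 = 113200/6030 = 18.77 mg/L.
Travel time t = 14.8·1000 / 0.55 = 26910 s = 7.475 h.
6.6%/h lost → k = −ln(1 − 0.066) = 0.06828 h⁻¹.
Applying C = C₀e^(−kt): 18.77 × 0.6003 = 11.26 mg/L.

11.3 mg/L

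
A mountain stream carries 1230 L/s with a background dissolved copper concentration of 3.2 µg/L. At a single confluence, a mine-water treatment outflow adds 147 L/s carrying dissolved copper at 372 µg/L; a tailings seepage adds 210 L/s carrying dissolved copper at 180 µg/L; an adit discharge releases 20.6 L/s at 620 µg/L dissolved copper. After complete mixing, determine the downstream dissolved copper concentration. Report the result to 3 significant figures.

Conservation of mass: C = (1230·3.200 + 147.0·372.0 + 210.0·180.0 + 20.60·620.0) / 1608 = 109200/1608 = 67.92 µg/L.

67.9 µg/L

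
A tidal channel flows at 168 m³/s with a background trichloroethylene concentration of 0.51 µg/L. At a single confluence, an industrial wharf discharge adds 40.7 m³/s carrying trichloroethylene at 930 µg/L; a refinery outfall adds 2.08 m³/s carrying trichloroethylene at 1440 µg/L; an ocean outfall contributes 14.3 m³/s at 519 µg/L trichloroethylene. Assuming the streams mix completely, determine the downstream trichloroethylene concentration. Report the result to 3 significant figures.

After mixing, C = (168.0·0.5100 + 40.70·930.0 + 2.080·1440 + 14.30·519.0) / 225.1 = 48350/225.1 = 214.8 µg/L.

215 µg/L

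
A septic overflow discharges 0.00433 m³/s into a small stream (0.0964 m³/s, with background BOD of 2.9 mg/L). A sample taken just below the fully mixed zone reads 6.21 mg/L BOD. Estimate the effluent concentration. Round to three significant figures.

Mass balance: 0.09640·2.900 + 0.004330·Cₑ = 0.1007·6.210
→ Cₑ = (0.1007·6.210 − 0.09640·2.900) / 0.004330 = 79.90 mg/L.

79.9 mg/L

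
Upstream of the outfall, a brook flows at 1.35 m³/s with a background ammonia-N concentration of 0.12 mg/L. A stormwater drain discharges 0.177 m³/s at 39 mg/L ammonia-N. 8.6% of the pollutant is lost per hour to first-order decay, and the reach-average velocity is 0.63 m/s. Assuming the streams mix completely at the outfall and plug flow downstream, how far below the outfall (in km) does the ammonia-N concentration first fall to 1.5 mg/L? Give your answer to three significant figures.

Flow-weighted average: C = (1.350·0.1200 + 0.1770·39.00) / 1.527 = 7.065/1.527 = 4.627 mg/L.
8.6%/h lost → k = −ln(1 − 0.086) = 0.08992 h⁻¹.
Set 4.627·exp(−k·t) = 1.5 → t = ln(4.627/1.5)/k = 45090 s = 12.53 h.
Distance = v·t = 0.63·45090 = 28410 m = 28.41 km.

28.4 km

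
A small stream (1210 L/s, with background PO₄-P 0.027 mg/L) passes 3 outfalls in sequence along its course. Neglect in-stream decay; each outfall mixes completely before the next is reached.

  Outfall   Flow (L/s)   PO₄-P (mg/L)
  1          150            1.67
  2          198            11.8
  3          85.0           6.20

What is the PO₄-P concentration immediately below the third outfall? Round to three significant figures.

Below outfall 1: Q → 1360 L/s, C = (1210·0.02700 + 150.0·1.670)/1360 = 0.2082 mg/L.
Below outfall 2: Q → 1558 L/s, C = (1360·0.2082 + 198.0·11.80)/1558 = 1.681 mg/L.
Below outfall 3: Q → 1643 L/s, C = (1558·1.681 + 85.00·6.200)/1643 = 1.915 mg/L.

1.92 mg/L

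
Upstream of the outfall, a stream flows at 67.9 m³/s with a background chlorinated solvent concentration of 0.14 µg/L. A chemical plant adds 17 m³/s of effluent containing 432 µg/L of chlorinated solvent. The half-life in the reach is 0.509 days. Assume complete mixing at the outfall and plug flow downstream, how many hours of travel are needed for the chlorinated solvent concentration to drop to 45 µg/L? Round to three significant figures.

11.5 h

After mixing, C = (67.90·0.1400 + 17.00·432.0) / 84.90 = 7354/84.90 = 86.61 µg/L.
Half-life 0.509 d → k = ln 2 / 0.509 = 1.362 d⁻¹.
86.61·exp(−k·t) = 45 → t = ln(86.61/45)/k = 41540 s = 11.54 h.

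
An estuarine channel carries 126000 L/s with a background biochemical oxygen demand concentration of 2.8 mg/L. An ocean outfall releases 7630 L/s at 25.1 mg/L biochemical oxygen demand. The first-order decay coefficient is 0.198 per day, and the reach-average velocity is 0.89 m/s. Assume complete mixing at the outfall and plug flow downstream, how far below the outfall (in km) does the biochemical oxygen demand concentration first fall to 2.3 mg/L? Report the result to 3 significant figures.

222 km

Conservation of mass: C = (126000·2.800 + 7630·25.10) / 133600 = 544300/133600 = 4.073 mg/L.
Set 4.073·exp(−k·t) = 2.3 → t = ln(4.073/2.3)/k = 249400 s = 69.28 h.
Distance = v·t = 0.89·249400 = 222000 m = 222.0 km.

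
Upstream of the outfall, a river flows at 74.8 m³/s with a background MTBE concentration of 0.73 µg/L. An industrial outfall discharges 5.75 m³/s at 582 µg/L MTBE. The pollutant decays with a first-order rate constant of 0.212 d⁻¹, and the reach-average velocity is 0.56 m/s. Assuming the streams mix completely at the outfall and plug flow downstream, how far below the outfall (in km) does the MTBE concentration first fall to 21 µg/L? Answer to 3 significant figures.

159 km

After mixing, C = (74.80·0.7300 + 5.750·582.0) / 80.55 = 3401/80.55 = 42.22 µg/L.
Set 42.22·exp(−k·t) = 21 → t = ln(42.22/21)/k = 284700 s = 79.07 h.
Distance = v·t = 0.56·284700 = 159400 m = 159.4 km.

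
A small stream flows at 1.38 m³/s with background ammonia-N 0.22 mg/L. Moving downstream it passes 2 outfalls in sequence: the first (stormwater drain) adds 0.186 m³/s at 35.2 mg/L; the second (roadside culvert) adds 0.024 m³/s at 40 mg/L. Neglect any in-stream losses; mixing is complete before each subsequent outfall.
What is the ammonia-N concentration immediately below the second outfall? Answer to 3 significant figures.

After outfall 1: Q = 1.380 + 0.1860 = 1.566 m³/s; C = (1.380·0.2200 + 0.1860·35.20)/1.566 = 4.375 mg/L.
After outfall 2: Q = 1.566 + 0.02400 = 1.590 m³/s; C = (1.566·4.375 + 0.02400·40.00)/1.590 = 4.912 mg/L.

4.91 mg/L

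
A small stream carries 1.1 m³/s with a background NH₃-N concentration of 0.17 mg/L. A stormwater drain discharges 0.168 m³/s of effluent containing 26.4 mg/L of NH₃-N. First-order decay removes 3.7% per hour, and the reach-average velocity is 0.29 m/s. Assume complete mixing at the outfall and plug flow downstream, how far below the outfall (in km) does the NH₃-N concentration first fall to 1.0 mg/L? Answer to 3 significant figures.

Conservation of mass: C = (1.100·0.1700 + 0.1680·26.40) / 1.268 = 4.622/1.268 = 3.645 mg/L.
3.7%/h lost → k = −ln(1 − 0.037) = 0.03770 h⁻¹.
Set 3.645·exp(−k·t) = 1.0 → t = ln(3.645/1.0)/k = 123500 s = 34.31 h.
Distance = v·t = 0.29·123500 = 35820 m = 35.82 km.

35.8 km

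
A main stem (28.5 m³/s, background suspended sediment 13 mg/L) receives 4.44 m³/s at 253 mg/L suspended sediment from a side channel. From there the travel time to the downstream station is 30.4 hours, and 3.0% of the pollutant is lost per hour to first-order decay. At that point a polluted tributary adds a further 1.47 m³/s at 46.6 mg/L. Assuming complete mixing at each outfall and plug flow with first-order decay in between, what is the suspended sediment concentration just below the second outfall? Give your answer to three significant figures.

After mixing, C = (28.50·13.00 + 4.440·253.0) / 32.94 = 1494/32.94 = 45.35 mg/L; combined flow 32.94 m³/s.
3.0%/h lost → k = −ln(1 − 0.03) = 0.03046 h⁻¹.
Applying C = C₀e^(−kt): 45.35 × 0.3962 = 17.97 mg/L.
Second outfall: C = (32.94·17.97 + 1.470·46.60)/34.41 = 19.19 mg/L.

19.2 mg/L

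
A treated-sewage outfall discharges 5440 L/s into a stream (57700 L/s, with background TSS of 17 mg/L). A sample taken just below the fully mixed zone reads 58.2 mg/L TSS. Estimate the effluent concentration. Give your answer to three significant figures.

Mass balance: 57700·17.00 + 5440·Cₑ = 63140·58.20
→ Cₑ = (63140·58.20 − 57700·17.00) / 5440 = 495.2 mg/L.

495 mg/L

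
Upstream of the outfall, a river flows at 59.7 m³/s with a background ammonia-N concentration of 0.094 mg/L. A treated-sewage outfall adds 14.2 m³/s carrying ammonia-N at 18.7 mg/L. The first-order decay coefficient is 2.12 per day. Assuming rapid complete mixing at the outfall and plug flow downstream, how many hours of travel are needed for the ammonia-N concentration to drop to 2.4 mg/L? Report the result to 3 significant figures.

After mixing, C = (59.70·0.09400 + 14.20·18.70) / 73.90 = 271.2/73.90 = 3.669 mg/L.
3.669·exp(−k·t) = 2.4 → t = ln(3.669/2.4)/k = 17300 s = 4.806 h.

4.81 h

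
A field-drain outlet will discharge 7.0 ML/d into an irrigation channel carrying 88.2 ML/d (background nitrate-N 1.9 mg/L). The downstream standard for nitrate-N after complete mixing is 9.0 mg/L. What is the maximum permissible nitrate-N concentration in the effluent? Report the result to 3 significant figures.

At the limit, (Qr·Cr + Qe·Cₑ)/(Qr + Qe) = 9.0:
Cₑ = (95.20·9.0 − 88.20·1.900) / 7.000 = 98.46 mg/L.

98.5 mg/L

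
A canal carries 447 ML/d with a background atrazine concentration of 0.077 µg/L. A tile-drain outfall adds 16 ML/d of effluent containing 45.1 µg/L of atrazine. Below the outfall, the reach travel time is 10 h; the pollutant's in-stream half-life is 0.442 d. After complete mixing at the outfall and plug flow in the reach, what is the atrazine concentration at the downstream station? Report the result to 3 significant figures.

Flow-weighted average: C = (447.0·0.07700 + 16.00·45.10) / 463.0 = 756.0/463.0 = 1.633 µg/L.
Half-life 0.442 d → k = ln 2 / 0.442 = 1.568 d⁻¹.
Applying C = C₀e^(−kt): 1.633 × 0.5203 = 0.8495 µg/L.

0.850 µg/L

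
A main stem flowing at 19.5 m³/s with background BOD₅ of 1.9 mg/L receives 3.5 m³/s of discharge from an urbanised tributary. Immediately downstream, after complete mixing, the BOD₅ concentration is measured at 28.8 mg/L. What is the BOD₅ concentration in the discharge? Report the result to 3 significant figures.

179 mg/L

Mass balance: 19.50·1.900 + 3.500·Cₑ = 23.00·28.80
→ Cₑ = (23.00·28.80 − 19.50·1.900) / 3.500 = 178.7 mg/L.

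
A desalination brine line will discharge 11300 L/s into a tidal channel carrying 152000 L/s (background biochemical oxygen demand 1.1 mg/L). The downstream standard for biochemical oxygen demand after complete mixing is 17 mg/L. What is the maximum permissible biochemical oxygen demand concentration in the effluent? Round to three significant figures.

231 mg/L

At the limit, (Qr·Cr + Qe·Cₑ)/(Qr + Qe) = 17:
Cₑ = (163300·17 − 152000·1.100) / 11300 = 230.9 mg/L.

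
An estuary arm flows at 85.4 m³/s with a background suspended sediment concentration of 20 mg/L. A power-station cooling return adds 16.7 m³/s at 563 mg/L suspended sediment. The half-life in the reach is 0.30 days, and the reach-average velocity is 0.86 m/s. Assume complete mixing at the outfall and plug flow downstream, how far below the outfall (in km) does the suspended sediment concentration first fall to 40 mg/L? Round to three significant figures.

32.2 km

Mixed concentration C = ΣQC/ΣQ = (85.40·20.00 + 16.70·563.0) / 102.1 = 11110/102.1 = 108.8 mg/L.
Half-life 0.30 d → k = ln 2 / 0.30 = 2.310 d⁻¹.
Set 108.8·exp(−k·t) = 40 → t = ln(108.8/40)/k = 37420 s = 10.40 h.
Distance = v·t = 0.86·37420 = 32180 m = 32.18 km.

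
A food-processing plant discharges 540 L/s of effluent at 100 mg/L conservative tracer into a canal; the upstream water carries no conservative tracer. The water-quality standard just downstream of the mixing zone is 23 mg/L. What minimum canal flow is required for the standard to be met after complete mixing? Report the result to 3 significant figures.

1810 L/s

Set C_mix = 23: (Q·0 + 540.0·100.0) / (Q + 540.0) = 23
→ Q = 540.0·(100.0 − 23)/(23 − 0) = 1808 L/s.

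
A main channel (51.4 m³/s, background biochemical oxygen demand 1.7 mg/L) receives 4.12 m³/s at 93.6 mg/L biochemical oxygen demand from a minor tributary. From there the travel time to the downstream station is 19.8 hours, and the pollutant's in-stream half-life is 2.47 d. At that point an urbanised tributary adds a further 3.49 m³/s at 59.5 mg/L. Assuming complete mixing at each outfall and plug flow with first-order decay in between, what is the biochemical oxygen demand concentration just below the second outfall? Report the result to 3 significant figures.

Conservation of mass: C = (51.40·1.700 + 4.120·93.60) / 55.52 = 473.0/55.52 = 8.520 mg/L; combined flow 55.52 m³/s.
Half-life 2.47 d → k = ln 2 / 2.47 = 0.2806 d⁻¹.
After decay, C = 8.520 × e^(−kt) = 8.520 × 0.7933 = 6.759 mg/L.
At the second outfall, C = (55.52·6.759 + 3.490·59.50) / (55.52 + 3.490) = 9.878 mg/L.

9.88 mg/L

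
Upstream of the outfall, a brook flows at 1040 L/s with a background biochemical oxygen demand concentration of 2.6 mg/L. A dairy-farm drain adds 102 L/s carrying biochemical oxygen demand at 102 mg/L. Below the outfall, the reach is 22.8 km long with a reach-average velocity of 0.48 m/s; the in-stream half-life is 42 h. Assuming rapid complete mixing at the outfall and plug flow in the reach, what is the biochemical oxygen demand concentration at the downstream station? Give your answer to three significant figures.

9.23 mg/L

Conservation of mass: C = (1040·2.600 + 102.0·102.0) / 1142 = 13110/1142 = 11.48 mg/L.
Travel time t = 22.8·1000 / 0.48 = 47500 s = 13.19 h.
Half-life 42 h → k = ln 2 / 42 = 0.01650 h⁻¹ = 0.3961 d⁻¹.
Applying C = C₀e^(−kt): 11.48 × 0.8043 = 9.232 mg/L.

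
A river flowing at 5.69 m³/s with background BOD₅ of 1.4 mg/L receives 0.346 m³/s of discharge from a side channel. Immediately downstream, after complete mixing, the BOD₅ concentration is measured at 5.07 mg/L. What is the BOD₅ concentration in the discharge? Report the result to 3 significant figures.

65.4 mg/L

Mass balance: 5.690·1.400 + 0.3460·Cₑ = 6.036·5.070
→ Cₑ = (6.036·5.070 − 5.690·1.400) / 0.3460 = 65.42 mg/L.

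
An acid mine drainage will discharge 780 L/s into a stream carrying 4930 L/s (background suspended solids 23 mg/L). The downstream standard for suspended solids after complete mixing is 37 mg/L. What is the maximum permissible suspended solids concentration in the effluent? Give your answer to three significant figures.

At the limit, (Qr·Cr + Qe·Cₑ)/(Qr + Qe) = 37:
Cₑ = (5710·37 − 4930·23.00) / 780.0 = 125.5 mg/L.

125 mg/L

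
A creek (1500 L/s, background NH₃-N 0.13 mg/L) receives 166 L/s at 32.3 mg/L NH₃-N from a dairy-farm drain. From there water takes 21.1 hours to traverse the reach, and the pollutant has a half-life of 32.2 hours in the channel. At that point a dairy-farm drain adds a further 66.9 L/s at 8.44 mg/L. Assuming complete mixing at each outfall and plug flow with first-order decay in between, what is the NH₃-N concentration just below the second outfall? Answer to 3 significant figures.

2.36 mg/L

Mixed concentration C = ΣQC/ΣQ = (1500·0.1300 + 166.0·32.30) / 1666 = 5557/1666 = 3.335 mg/L; combined flow 1666 L/s.
Half-life 32.2 h → k = ln 2 / 32.2 = 0.02153 h⁻¹ = 0.5166 d⁻¹.
Applying C = C₀e^(−kt): 3.335 × 0.6350 = 2.118 mg/L.
At the second outfall, C = (1666·2.118 + 66.90·8.440) / (1666 + 66.90) = 2.362 mg/L.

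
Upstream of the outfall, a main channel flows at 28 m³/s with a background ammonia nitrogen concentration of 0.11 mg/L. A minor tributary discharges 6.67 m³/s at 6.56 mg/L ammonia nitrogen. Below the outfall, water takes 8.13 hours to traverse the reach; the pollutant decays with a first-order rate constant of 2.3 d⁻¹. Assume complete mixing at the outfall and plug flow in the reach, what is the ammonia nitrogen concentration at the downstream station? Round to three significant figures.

0.620 mg/L

After mixing, C = (28.00·0.1100 + 6.670·6.560) / 34.67 = 46.84/34.67 = 1.351 mg/L.
Decay over the reach: 1.351·exp(−kt) = 1.351·0.4588 = 0.6198 mg/L.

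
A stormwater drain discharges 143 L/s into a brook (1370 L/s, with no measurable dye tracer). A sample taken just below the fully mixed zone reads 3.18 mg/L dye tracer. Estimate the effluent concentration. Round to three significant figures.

33.6 mg/L

Mass balance: 1370·0 + 143.0·Cₑ = 1513·3.180
→ Cₑ = (1513·3.180 − 1370·0) / 143.0 = 33.65 mg/L.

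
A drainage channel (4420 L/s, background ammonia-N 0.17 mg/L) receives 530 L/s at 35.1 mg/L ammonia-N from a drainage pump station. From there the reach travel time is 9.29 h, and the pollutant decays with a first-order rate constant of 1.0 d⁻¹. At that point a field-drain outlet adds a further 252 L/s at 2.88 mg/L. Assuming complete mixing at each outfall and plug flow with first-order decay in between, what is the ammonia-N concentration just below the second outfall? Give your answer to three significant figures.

Mixed concentration C = ΣQC/ΣQ = (4420·0.1700 + 530.0·35.10) / 4950 = 19350/4950 = 3.910 mg/L; combined flow 4950 L/s.
First-order decay: C = 3.910·exp(−k·t) = 3.910·0.6790 = 2.655 mg/L.
At the second outfall, C = (4950·2.655 + 252.0·2.880) / (4950 + 252.0) = 2.666 mg/L.

2.67 mg/L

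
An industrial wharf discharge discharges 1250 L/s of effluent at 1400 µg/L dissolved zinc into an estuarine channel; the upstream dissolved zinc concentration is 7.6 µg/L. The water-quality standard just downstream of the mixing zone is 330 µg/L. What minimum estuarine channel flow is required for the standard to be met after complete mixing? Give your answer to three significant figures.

4150 L/s

Set C_mix = 330: (Q·7.600 + 1250·1400) / (Q + 1250) = 330
→ Q = 1250·(1400 − 330)/(330 − 7.600) = 4149 L/s.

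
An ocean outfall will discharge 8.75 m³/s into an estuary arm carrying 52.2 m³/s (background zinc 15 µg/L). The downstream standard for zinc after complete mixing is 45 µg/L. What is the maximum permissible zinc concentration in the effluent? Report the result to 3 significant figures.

224 µg/L

At the limit, (Qr·Cr + Qe·Cₑ)/(Qr + Qe) = 45:
Cₑ = (60.95·45 − 52.20·15.00) / 8.750 = 224.0 µg/L.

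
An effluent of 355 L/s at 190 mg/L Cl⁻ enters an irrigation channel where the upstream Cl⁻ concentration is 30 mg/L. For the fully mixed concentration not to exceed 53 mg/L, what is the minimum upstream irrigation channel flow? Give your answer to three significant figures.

Set C_mix = 53: (Q·30.00 + 355.0·190.0) / (Q + 355.0) = 53
→ Q = 355.0·(190.0 − 53)/(53 − 30.00) = 2115 L/s.

2110 L/s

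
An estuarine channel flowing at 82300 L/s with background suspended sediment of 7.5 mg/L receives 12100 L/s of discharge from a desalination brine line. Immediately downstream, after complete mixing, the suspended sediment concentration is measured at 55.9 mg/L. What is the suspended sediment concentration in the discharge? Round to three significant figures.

385 mg/L

Mass balance: 82300·7.500 + 12100·Cₑ = 94400·55.90
→ Cₑ = (94400·55.90 − 82300·7.500) / 12100 = 385.1 mg/L.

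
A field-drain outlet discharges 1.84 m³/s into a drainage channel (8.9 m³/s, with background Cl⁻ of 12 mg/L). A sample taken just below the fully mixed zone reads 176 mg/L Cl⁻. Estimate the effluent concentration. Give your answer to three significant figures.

Mass balance: 8.900·12.00 + 1.840·Cₑ = 10.74·176.0
→ Cₑ = (10.74·176.0 − 8.900·12.00) / 1.840 = 969.3 mg/L.

969 mg/L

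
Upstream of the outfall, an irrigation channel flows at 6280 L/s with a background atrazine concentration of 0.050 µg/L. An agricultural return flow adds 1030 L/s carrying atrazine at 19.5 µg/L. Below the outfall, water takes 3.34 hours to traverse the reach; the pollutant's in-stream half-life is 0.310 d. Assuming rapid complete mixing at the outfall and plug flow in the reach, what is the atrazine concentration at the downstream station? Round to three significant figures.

2.04 µg/L

After mixing, C = (6280·0.05000 + 1030·19.50) / 7310 = 20400/7310 = 2.791 µg/L.
Half-life 0.310 d → k = ln 2 / 0.310 = 2.236 d⁻¹.
Applying C = C₀e^(−kt): 2.791 × 0.7326 = 2.044 µg/L.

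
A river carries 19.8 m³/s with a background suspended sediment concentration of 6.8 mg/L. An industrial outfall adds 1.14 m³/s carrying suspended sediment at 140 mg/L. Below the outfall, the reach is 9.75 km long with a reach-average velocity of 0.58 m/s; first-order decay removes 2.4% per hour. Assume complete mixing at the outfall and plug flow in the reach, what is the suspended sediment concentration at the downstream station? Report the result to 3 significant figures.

Flow-weighted average: C = (19.80·6.800 + 1.140·140.0) / 20.94 = 294.2/20.94 = 14.05 mg/L.
Travel time t = 9.75·1000 / 0.58 = 16810 s = 4.670 h.
2.4%/h lost → k = −ln(1 − 0.024) = 0.02429 h⁻¹.
Applying C = C₀e^(−kt): 14.05 × 0.8928 = 12.54 mg/L.

12.5 mg/L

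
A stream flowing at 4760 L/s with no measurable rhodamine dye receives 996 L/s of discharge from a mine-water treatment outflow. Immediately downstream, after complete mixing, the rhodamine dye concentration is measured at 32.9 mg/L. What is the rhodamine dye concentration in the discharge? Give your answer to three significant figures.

190 mg/L

Mass balance: 4760·0 + 996.0·Cₑ = 5756·32.90
→ Cₑ = (5756·32.90 − 4760·0) / 996.0 = 190.1 mg/L.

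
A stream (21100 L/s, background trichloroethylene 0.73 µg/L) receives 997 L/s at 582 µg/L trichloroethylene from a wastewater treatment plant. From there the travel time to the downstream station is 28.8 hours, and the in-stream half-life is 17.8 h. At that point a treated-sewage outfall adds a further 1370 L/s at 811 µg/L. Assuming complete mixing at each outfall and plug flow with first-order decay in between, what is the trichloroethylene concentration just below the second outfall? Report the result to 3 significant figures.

55.6 µg/L

After mixing, C = (21100·0.7300 + 997.0·582.0) / 22100 = 595700/22100 = 26.96 µg/L; combined flow 22100 L/s.
Half-life 17.8 h → k = ln 2 / 17.8 = 0.03894 h⁻¹ = 0.9346 d⁻¹.
After decay, C = 26.96 × e^(−kt) = 26.96 × 0.3258 = 8.782 µg/L.
At the second outfall, C = (22100·8.782 + 1370·811.0) / (22100 + 1370) = 55.62 µg/L.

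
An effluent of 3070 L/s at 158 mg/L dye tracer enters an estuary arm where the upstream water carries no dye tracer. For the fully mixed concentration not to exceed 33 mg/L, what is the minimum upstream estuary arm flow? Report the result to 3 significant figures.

11600 L/s

Set C_mix = 33: (Q·0 + 3070·158.0) / (Q + 3070) = 33
→ Q = 3070·(158.0 − 33)/(33 − 0) = 11630 L/s.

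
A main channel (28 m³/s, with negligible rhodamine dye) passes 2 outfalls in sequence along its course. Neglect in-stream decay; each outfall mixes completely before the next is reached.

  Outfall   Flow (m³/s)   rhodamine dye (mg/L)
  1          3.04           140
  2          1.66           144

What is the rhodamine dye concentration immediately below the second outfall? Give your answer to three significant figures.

After outfall 1: Q = 28.00 + 3.040 = 31.04 m³/s; C = (28.00·0 + 3.040·140.0)/31.04 = 13.71 mg/L.
After outfall 2: Q = 31.04 + 1.660 = 32.70 m³/s; C = (31.04·13.71 + 1.660·144.0)/32.70 = 20.33 mg/L.

20.3 mg/L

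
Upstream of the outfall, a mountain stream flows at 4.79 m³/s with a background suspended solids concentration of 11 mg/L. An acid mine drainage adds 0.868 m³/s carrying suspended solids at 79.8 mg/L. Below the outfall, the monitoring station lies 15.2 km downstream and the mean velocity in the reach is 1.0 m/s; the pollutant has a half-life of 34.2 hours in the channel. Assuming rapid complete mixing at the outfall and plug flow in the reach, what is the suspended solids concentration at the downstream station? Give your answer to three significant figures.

19.8 mg/L

Conservation of mass: C = (4.790·11.00 + 0.8680·79.80) / 5.658 = 122.0/5.658 = 21.55 mg/L.
Travel time t = 15.2·1000 / 1.0 = 15200 s = 4.222 h.
Half-life 34.2 h → k = ln 2 / 34.2 = 0.02027 h⁻¹ = 0.4864 d⁻¹.
First-order decay: C = 21.55·exp(−k·t) = 21.55·0.9180 = 19.79 mg/L.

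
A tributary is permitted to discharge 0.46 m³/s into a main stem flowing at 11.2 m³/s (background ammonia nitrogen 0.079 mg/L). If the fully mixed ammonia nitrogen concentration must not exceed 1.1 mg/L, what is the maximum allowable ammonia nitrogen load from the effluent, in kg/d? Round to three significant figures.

Mass balance at the limit: 11.20·0.07900 + 0.4600·Cₑ = 11.66·1.1 → Cₑ = 25.96 mg/L.
Load = 0.4600 m³/s × 25.96 g/m³ × 86 400 s/d = 1032 kg/d.

1030 kg/d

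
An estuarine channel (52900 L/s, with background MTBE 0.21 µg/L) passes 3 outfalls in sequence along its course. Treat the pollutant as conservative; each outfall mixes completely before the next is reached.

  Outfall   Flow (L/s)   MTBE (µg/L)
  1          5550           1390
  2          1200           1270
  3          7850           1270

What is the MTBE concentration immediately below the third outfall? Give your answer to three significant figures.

285 µg/L

Below outfall 1: Q → 58450 L/s, C = (52900·0.2100 + 5550·1390)/58450 = 132.2 µg/L.
Below outfall 2: Q → 59650 L/s, C = (58450·132.2 + 1200·1270)/59650 = 155.1 µg/L.
Below outfall 3: Q → 67500 L/s, C = (59650·155.1 + 7850·1270)/67500 = 284.7 µg/L.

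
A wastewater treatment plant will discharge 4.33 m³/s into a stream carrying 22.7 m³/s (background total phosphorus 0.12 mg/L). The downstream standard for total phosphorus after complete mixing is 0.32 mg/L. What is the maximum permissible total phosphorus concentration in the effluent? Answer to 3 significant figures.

1.37 mg/L

At the limit, (Qr·Cr + Qe·Cₑ)/(Qr + Qe) = 0.32:
Cₑ = (27.03·0.32 − 22.70·0.1200) / 4.330 = 1.368 mg/L.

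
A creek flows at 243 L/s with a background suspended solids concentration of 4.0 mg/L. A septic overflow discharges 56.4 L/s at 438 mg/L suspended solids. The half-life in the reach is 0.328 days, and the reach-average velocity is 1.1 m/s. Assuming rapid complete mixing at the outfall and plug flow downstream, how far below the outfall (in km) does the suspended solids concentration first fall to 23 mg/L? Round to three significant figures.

Flow-weighted average: C = (243.0·4.000 + 56.40·438.0) / 299.4 = 25680/299.4 = 85.76 mg/L.
Half-life 0.328 d → k = ln 2 / 0.328 = 2.113 d⁻¹.
Set 85.76·exp(−k·t) = 23 → t = ln(85.76/23)/k = 53800 s = 14.95 h.
Distance = v·t = 1.1·53800 = 59190 m = 59.19 km.

59.2 km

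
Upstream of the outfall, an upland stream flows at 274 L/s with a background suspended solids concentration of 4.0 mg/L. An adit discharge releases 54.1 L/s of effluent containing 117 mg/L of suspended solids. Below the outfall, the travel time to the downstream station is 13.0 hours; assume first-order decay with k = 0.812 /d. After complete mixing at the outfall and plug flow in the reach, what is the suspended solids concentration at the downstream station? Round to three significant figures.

After mixing, C = (274.0·4.000 + 54.10·117.0) / 328.1 = 7426/328.1 = 22.63 mg/L.
First-order decay: C = 22.63·exp(−k·t) = 22.63·0.6441 = 14.58 mg/L.

14.6 mg/L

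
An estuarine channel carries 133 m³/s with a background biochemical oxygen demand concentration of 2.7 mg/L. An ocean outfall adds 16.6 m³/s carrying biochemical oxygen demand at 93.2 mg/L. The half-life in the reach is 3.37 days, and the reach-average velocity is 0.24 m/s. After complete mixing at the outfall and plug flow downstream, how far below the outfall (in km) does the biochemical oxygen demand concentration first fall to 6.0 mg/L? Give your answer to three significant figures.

75.9 km

Mixed concentration C = ΣQC/ΣQ = (133.0·2.700 + 16.60·93.20) / 149.6 = 1906/149.6 = 12.74 mg/L.
Half-life 3.37 d → k = ln 2 / 3.37 = 0.2057 d⁻¹.
Set 12.74·exp(−k·t) = 6.0 → t = ln(12.74/6.0)/k = 316400 s = 87.88 h.
Distance = v·t = 0.24·316400 = 75930 m = 75.93 km.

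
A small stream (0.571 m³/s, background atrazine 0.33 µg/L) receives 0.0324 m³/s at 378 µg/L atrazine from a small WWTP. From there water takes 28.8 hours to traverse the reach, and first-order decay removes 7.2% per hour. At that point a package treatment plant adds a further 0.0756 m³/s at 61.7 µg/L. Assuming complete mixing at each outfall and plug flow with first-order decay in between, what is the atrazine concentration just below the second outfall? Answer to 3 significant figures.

9.00 µg/L

After mixing, C = (0.5710·0.3300 + 0.03240·378.0) / 0.6034 = 12.44/0.6034 = 20.61 µg/L; combined flow 0.6034 m³/s.
7.2%/h lost → k = −ln(1 − 0.072) = 0.07472 h⁻¹.
First-order decay: C = 20.61·exp(−k·t) = 20.61·0.1162 = 2.396 µg/L.
At the second outfall, C = (0.6034·2.396 + 0.07560·61.70) / (0.6034 + 0.07560) = 8.999 µg/L.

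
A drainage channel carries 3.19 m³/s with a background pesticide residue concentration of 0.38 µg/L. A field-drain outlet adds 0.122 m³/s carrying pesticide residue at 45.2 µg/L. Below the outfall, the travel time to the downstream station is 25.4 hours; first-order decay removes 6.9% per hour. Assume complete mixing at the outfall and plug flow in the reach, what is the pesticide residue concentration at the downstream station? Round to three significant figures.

Mixed concentration C = ΣQC/ΣQ = (3.190·0.3800 + 0.1220·45.20) / 3.312 = 6.727/3.312 = 2.031 µg/L.
6.9%/h lost → k = −ln(1 − 0.069) = 0.07150 h⁻¹.
Applying C = C₀e^(−kt): 2.031 × 0.1627 = 0.3304 µg/L.

0.330 µg/L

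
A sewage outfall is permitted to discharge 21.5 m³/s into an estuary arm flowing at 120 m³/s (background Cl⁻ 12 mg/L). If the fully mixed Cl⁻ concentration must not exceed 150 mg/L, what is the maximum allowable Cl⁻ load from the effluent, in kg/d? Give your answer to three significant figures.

Mass balance at the limit: 120.0·12.00 + 21.50·Cₑ = 141.5·150 → Cₑ = 920.2 mg/L.
Load = 21.50 m³/s × 920.2 g/m³ × 86 400 s/d = 1709000 kg/d.

1710000 kg/d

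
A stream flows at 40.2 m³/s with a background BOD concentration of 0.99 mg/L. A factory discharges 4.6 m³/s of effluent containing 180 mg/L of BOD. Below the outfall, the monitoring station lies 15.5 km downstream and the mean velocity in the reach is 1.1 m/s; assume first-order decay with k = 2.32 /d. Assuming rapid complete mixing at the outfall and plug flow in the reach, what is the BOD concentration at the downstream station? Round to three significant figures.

13.3 mg/L

Conservation of mass: C = (40.20·0.9900 + 4.600·180.0) / 44.80 = 867.8/44.80 = 19.37 mg/L.
Travel time t = 15.5·1000 / 1.1 = 14090 s = 3.914 h.
After decay, C = 19.37 × e^(−kt) = 19.37 × 0.6850 = 13.27 mg/L.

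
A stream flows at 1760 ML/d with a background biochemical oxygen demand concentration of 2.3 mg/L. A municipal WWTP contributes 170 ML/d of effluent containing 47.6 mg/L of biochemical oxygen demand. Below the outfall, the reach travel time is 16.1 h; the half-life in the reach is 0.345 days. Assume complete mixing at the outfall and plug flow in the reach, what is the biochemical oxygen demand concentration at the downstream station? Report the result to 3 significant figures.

Mixed concentration C = ΣQC/ΣQ = (1760·2.300 + 170.0·47.60) / 1930 = 12140/1930 = 6.290 mg/L.
Half-life 0.345 d → k = ln 2 / 0.345 = 2.009 d⁻¹.
Decay over the reach: 6.290·exp(−kt) = 6.290·0.2598 = 1.634 mg/L.

1.63 mg/L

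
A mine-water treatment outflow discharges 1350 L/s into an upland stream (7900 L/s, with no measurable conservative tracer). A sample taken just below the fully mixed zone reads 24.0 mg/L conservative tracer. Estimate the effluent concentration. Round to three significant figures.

Mass balance: 7900·0 + 1350·Cₑ = 9250·24.00
→ Cₑ = (9250·24.00 − 7900·0) / 1350 = 164.4 mg/L.

164 mg/L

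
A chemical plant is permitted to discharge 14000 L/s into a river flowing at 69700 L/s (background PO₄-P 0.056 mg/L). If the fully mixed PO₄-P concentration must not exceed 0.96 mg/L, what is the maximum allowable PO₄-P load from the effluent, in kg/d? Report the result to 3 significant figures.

6610 kg/d

Mass balance at the limit: 69700·0.05600 + 14000·Cₑ = 83700·0.96 → Cₑ = 5.461 mg/L.
14000 L/s = 14.00 m³/s. Load = 14.00 m³/s × 5.461 g/m³ × 86 400 s/d = 6605 kg/d.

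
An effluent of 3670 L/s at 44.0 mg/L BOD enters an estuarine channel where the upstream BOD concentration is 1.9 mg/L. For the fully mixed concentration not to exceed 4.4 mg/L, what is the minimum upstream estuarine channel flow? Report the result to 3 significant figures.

Set C_mix = 4.4: (Q·1.900 + 3670·44.00) / (Q + 3670) = 4.4
→ Q = 3670·(44.00 − 4.4)/(4.4 − 1.900) = 58130 L/s.

58100 L/s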